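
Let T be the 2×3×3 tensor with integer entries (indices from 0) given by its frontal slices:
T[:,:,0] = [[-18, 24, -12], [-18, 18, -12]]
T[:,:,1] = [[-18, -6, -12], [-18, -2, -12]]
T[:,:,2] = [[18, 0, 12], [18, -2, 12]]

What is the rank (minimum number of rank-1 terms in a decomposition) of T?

2

Lower bound: the mode-2 unfolding of T (rows indexed by j, columns by (i,k) = (0,0), (0,1), (0,2), (1,0), (1,1), (1,2)) is [[-18, -18, 18, -18, -18, 18], [24, -6, 0, 18, -2, -2], [-12, -12, 12, -12, -12, 12]].
There the 2×2 minor on rows j ∈ {0, 1}, columns (i,k) ∈ {(0,0), (0,1)} is det [[-18, -18], [24, -6]] = 540 ≠ 0, so this unfolding has rank ≥ 2; CP rank is at least every unfolding rank, so rank(T) ≥ 2. (Unfolding ranks only ever bound the CP rank from below — rank(T) can be strictly larger than all of them — so the matching upper bound has to come from an explicit 2-term decomposition.)
Upper bound — finding two terms. Write S_k = T[:,:,k] for the frontal slices: S₀ = [[-18, 24, -12], [-18, 18, -12]], S₁ = [[-18, -6, -12], [-18, -2, -12]], S₂ = [[18, 0, 12], [18, -2, 12]].
If T = a₁ ⊗ b₁ ⊗ c₁ + a₂ ⊗ b₂ ⊗ c₂ then each S_k = c₁[k]·a₁b₁ᵀ + c₂[k]·a₂b₂ᵀ. S₀ and S₁ are linearly independent, so a₁b₁ᵀ and a₂b₂ᵀ must span the same plane of matrices: they are the rank-1 matrices of the form x·S₀ + y·S₁.
The 2×2 minor of x·S₀ + y·S₁ on rows {0,1}, columns {0,1} is 108·x² + 36·xy − 72·y² = 36·(3·x − 2·y)(x + y), vanishing at (x:y) = (2:3) and (1:-1).
M₁ = 2·S₀ + 3·S₁ = [[-90, 30, -60], [-90, 30, -60]] = (-30)·(1, 1)(3, -1, 2)ᵀ and M₂ = S₀ − S₁ = [[0, 30, 0], [0, 20, 0]] = 10·(3, 2)(0, 1, 0)ᵀ, so take a₁ = (1, 1), b₁ = (3, -1, 2), a₂ = (3, 2), b₂ = (0, 1, 0).
Each slice is an integer combination of E₁ = a₁b₁ᵀ and E₂ = a₂b₂ᵀ: S₀ = −6·E₁ + 6·E₂, S₁ = −6·E₁ − 4·E₂, S₂ = 6·E₁ + 2·E₂; reading off coefficients, c₁ = (-6, -6, 6) and c₂ = (6, -4, 2).
Hence T = (1, 1) ⊗ (3, -1, 2) ⊗ (-6, -6, 6) + (3, 2) ⊗ (0, 1, 0) ⊗ (6, -4, 2), so rank(T) ≤ 2.
These bounds meet, so rank(T) = 2.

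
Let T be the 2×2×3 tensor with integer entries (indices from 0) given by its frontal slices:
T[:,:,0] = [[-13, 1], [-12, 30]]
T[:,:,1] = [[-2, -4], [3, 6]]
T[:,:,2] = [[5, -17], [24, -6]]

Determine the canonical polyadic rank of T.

Lower bound: the mode-3 unfolding of T (rows indexed by k, columns by (i,j) = (0,0), (0,1), (1,0), (1,1)) is [[-13, 1, -12, 30], [-2, -4, 3, 6], [5, -17, 24, -6]].
There the 2×2 minor on rows k ∈ {0, 1}, columns (i,j) ∈ {(0,0), (0,1)} is det [[-13, 1], [-2, -4]] = 54 ≠ 0, so this unfolding has rank ≥ 2; CP rank is at least every unfolding rank, so rank(T) ≥ 2. (Flattening ranks never certify an upper bound on CP rank; for that we must actually write T with 2 rank-1 terms.)
Upper bound — finding two terms. Write S_k = T[:,:,k] for the frontal slices: S₀ = [[-13, 1], [-12, 30]], S₁ = [[-2, -4], [3, 6]], S₂ = [[5, -17], [24, -6]].
If T = a₁ ⊗ b₁ ⊗ c₁ + a₂ ⊗ b₂ ⊗ c₂ then each S_k = c₁[k]·a₁b₁ᵀ + c₂[k]·a₂b₂ᵀ. S₀ and S₁ are linearly independent, so a₁b₁ᵀ and a₂b₂ᵀ must span the same plane of matrices: they are the rank-1 matrices of the form x·S₀ + y·S₁.
det(x·S₀ + y·S₁) is −378·x² − 189·xy = (-189)·(2·x + y)(x), vanishing at (x:y) = (1:-2) and (0:1).
M₁ = S₀ − 2·S₁ = [[-9, 9], [-18, 18]] = (-9)·[1, 2][1, -1]ᵀ and M₂ = S₁ = [[-2, -4], [3, 6]] = −[2, -3][1, 2]ᵀ, so take a₁ = [1, 2], b₁ = [1, -1], a₂ = [2, -3], b₂ = [1, 2].
Each slice is an integer combination of E₁ = a₁b₁ᵀ and E₂ = a₂b₂ᵀ: S₀ = −9·E₁ − 2·E₂, S₁ = −E₂, S₂ = 9·E₁ − 2·E₂; reading off coefficients, c₁ = [-9, 0, 9] and c₂ = [-2, -1, -2].
Hence T = [1, 2] ⊗ [1, -1] ⊗ [-9, 0, 9] + [2, -3] ⊗ [1, 2] ⊗ [-2, -1, -2], so rank(T) ≤ 2.
These bounds meet, so rank(T) = 2.
Check entry T[1,1,2] = -6: (2)·(-1)·(9) + (-3)·(2)·(-2) = -6.

2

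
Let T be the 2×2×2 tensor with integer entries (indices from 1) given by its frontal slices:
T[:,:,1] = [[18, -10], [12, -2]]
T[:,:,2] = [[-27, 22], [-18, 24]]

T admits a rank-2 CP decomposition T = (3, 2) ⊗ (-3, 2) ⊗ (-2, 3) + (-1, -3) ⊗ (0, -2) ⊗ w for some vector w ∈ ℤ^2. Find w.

Subtract the known terms from T to get the rank-1 residual R = (-1, -3) ⊗ (0, -2) ⊗ w, so R[i,j,k] = a[i]·b[j]·w[k]. Pick indices with nonzero a[1]·b[2] = (-1)·(-2) = 2. Only the fibre through (1,2,·) is needed: R[1,2,:] = T[1,2,:] − Σₗ aₗ[1]bₗ[2]cₗ = [-10, 22] − (3)·(2)·(-2, 3) = [2, 4]. Then w[k] = R[1,2,k] / 2 for each k, giving w = [2, 4] / 2 = (1, 2).

w = (1, 2)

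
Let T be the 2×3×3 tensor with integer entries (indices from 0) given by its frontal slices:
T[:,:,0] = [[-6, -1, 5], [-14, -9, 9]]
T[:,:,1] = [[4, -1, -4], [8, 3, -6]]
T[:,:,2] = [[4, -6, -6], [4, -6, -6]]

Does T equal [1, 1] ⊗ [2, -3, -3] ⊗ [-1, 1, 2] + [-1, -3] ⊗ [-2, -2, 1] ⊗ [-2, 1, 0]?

Yes

Reconstruct entrywise from the claimed factors. For example, T[0,0,1] = 4 and Σₗ aₗ[0]bₗ[0]cₗ[1] = (1)·(2)·(1) + (-1)·(-2)·(1) = 4; checking all 18 entries, every one matches. The claim holds.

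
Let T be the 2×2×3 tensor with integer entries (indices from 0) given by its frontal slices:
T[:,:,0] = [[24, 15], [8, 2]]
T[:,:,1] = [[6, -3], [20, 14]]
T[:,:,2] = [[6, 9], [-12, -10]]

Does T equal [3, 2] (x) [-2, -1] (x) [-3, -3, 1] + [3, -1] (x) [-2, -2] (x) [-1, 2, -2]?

No

Reconstruct entry (1,0,0) from the claimed factors: Σₗ aₗ[1]bₗ[0]cₗ[0] = (2)·(-2)·(-3) + (-1)·(-2)·(-1) = 10, but T[1,0,0] = 8. The claim is false.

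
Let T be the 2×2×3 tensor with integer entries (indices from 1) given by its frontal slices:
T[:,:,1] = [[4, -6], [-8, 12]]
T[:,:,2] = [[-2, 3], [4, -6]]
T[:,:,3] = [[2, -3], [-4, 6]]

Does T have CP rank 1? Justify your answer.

If T = a (x) b (x) c then every fibre of T is a multiple of the corresponding factor, so read the factors off the fibres through the nonzero entry T[1,1,1] = 4.
The mode-1 fibre T[:,1,1] = [4, -8] gives a = [1, -2] (primitive direction); the mode-2 fibre T[1,:,1] = [4, -6] gives b = [2, -3]; then c[k] = T[1,1,k] / (a[1]·b[1]) = [4, -2, 2] / 2 = [2, -1, 1].
Expanding [1, -2] (x) [2, -3] (x) [2, -1, 1] reproduces all 12 entries of T, so T = [1, -2] (x) [2, -3] (x) [2, -1, 1] and rank(T) ≤ 1.
Equivalently every frontal slice T[:,:,k] is c[k] times the rank-1 matrix [1, -2] (x) [2, -3]. So T has rank 1 (it is nonzero).

Yes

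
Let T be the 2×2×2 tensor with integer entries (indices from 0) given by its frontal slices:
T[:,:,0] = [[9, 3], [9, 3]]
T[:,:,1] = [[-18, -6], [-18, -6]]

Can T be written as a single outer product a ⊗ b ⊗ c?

If T = a ⊗ b ⊗ c then every fibre of T is a multiple of the corresponding factor, so read the factors off the fibres through the nonzero entry T[0,0,0] = 9.
The mode-1 fibre T[:,0,0] = [9, 9] gives a = (1, 1) (primitive direction); the mode-2 fibre T[0,:,0] = [9, 3] gives b = (3, 1); then c[k] = T[0,0,k] / (a[0]·b[0]) = [9, -18] / 3 = (3, -6).
Expanding (1, 1) ⊗ (3, 1) ⊗ (3, -6) reproduces all 8 entries of T, so T = (1, 1) ⊗ (3, 1) ⊗ (3, -6) and rank(T) ≤ 1.
Equivalently every frontal slice T[:,:,k] is c[k] times the rank-1 matrix (1, 1) ⊗ (3, 1). So T has rank 1 (it is nonzero).

Yes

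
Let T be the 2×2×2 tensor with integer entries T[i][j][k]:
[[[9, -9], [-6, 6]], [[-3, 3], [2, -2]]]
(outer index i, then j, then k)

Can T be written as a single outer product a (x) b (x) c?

The mode-1 fibre T[:,0,0] = [9, -3] gives a = (3, -1) (primitive direction); the mode-2 fibre T[0,:,0] = [9, -6] gives b = (3, -2); then c[k] = T[0,0,k] / (a[0]·b[0]) = [9, -9] / 9 = (1, -1).
Expanding (3, -1) (x) (3, -2) (x) (1, -1) reproduces all 8 entries of T, so T = (3, -1) (x) (3, -2) (x) (1, -1) and rank(T) ≤ 1.
Equivalently every frontal slice T[:,:,k] is c[k] times the rank-1 matrix (3, -1) (x) (3, -2). So T has rank 1 (it is nonzero).

Yes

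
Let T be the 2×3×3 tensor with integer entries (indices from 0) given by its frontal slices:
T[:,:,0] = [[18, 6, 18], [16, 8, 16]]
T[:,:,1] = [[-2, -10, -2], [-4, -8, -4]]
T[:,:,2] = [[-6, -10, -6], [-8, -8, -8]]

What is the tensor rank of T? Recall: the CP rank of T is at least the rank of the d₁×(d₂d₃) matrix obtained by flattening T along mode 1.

Lower bound: the mode-3 unfolding of T (rows indexed by k, columns by (i,j) = (0,0), (0,1), (0,2), (1,0), (1,1), (1,2)) is [[18, 6, 18, 16, 8, 16], [-2, -10, -2, -4, -8, -4], [-6, -10, -6, -8, -8, -8]].
There the 3×3 minor on rows k ∈ {0, 1, 2}, columns (i,j) ∈ {(0,0), (0,1), (1,0)} is det [[18, 6, 16], [-2, -10, -4], [-6, -10, -8]] = 128 ≠ 0, so this unfolding has rank ≥ 3; CP rank is at least every unfolding rank, so rank(T) ≥ 3. (Flattening ranks never certify an upper bound on CP rank; for that we must actually write T with 3 rank-1 terms.)
Upper bound: T is a sum of 3 rank-1 terms, T = [1, 0] ∘ [1, -1, 1] ∘ [2, 2, 2] + [1, 1] ∘ [1, 0, 1] ∘ [8, 4, 0] + [1, 1] ∘ [1, 1, 1] ∘ [8, -8, -8] (written with every a and b primitive with positive leading entry and the scale carried by c; CP decompositions are not unique, and this one is verified by expanding entrywise), so rank(T) ≤ 3.
These bounds meet, so rank(T) = 3.

3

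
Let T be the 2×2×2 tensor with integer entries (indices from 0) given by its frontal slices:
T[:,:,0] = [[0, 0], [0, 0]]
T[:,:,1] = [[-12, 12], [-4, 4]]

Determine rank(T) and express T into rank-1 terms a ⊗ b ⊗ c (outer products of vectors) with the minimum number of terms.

Lower bound: T ≠ 0 (e.g. T[0,0,1] = -12), so rank(T) ≥ 1.
Upper bound: the mode-1 fibre T[:,0,1] = [-12, -4] gives a = (3, 1) (primitive direction); the mode-2 fibre T[0,:,1] = [-12, 12] gives b = (1, -1); then c[k] = T[0,0,k] / (a[0]·b[0]) = [0, -12] / 3 = (0, -4).
Expanding (3, 1) ⊗ (1, -1) ⊗ (0, -4) reproduces all 8 entries of T, so T = (3, 1) ⊗ (1, -1) ⊗ (0, -4) and rank(T) ≤ 1.
These bounds meet, so rank(T) = 1.

rank(T) = 1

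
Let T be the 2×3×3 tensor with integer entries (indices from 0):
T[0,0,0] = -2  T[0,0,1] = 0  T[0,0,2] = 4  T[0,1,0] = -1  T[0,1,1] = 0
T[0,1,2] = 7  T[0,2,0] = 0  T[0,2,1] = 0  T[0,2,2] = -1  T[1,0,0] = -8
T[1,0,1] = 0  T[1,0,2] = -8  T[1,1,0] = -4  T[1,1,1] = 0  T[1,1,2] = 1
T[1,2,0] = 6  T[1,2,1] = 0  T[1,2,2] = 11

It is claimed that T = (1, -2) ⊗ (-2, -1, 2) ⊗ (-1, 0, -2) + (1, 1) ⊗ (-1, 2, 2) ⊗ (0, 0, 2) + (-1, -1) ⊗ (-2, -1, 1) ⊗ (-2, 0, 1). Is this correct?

Reconstruct entrywise from the claimed factors. For example, T[1,1,0] = -4 and Σₗ aₗ[1]bₗ[1]cₗ[0] = (-2)·(-1)·(-1) + (1)·(2)·(0) + (-1)·(-1)·(-2) = -4; checking all 18 entries, every one matches. The claim holds.

Yes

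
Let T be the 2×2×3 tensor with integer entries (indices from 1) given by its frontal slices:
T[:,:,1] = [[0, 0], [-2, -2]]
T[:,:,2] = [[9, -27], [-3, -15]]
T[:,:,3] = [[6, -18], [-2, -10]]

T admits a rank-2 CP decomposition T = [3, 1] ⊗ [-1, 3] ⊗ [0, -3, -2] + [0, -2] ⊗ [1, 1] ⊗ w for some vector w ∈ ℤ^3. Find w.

Subtract the known terms from T to get the rank-1 residual R = [0, -2] ⊗ [1, 1] ⊗ w, so R[i,j,k] = a[i]·b[j]·w[k]. Pick indices with nonzero a[2]·b[1] = (-2)·(1) = -2. Only the fibre through (2,1,·) is needed: R[2,1,:] = T[2,1,:] − Σₗ aₗ[2]bₗ[1]cₗ = [-2, -3, -2] − (1)·(-1)·[0, -3, -2] = [-2, -6, -4]. Then w[k] = R[2,1,k] / -2 for each k, giving w = [-2, -6, -4] / -2 = [1, 3, 2].

w = [1, 3, 2]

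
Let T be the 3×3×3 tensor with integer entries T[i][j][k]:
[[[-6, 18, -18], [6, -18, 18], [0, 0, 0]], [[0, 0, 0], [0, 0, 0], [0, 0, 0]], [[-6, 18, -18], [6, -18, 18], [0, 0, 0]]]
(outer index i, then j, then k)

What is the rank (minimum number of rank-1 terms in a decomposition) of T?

1

Lower bound: T ≠ 0 (e.g. T[0,0,0] = -6), so rank(T) ≥ 1.
Upper bound: if T = a ∘ b ∘ c then every fibre of T is a multiple of the corresponding factor, so read the factors off the fibres through the nonzero entry T[0,0,0] = -6.
The mode-1 fibre T[:,0,0] = [-6, 0, -6] gives a = [1, 0, 1] (primitive direction); the mode-2 fibre T[0,:,0] = [-6, 6, 0] gives b = [1, -1, 0]; then c[k] = T[0,0,k] / (a[0]·b[0]) = [-6, 18, -18] / 1 = [-6, 18, -18].
Expanding [1, 0, 1] ∘ [1, -1, 0] ∘ [-6, 18, -18] reproduces all 27 entries of T, so T = [1, 0, 1] ∘ [1, -1, 0] ∘ [-6, 18, -18] and rank(T) ≤ 1.
These bounds meet, so rank(T) = 1.
Check entry T[1,2,2] = 0: (0)·(0)·(-18) = 0.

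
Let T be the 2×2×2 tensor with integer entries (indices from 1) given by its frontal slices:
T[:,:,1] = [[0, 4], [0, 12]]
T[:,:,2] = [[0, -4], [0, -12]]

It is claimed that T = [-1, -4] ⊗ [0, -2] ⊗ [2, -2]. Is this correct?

Reconstruct entry (2,2,1) from the claimed factors: Σₗ aₗ[2]bₗ[2]cₗ[1] = (-4)·(-2)·(2) = 16, but T[2,2,1] = 12. The claim is false.

No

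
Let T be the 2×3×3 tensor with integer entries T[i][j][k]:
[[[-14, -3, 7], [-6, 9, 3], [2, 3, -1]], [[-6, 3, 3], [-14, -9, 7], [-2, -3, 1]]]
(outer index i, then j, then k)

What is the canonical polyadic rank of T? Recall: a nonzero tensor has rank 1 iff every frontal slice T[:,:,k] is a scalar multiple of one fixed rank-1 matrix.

Lower bound: the mode-3 unfolding of T (rows indexed by k, columns by (i,j) = (0,0), (0,1), (0,2), (1,0), (1,1), (1,2)) is [[-14, -6, 2, -6, -14, -2], [-3, 9, 3, 3, -9, -3], [7, 3, -1, 3, 7, 1]].
There the 2×2 minor on rows k ∈ {0, 1}, columns (i,j) ∈ {(0,0), (0,1)} is det [[-14, -6], [-3, 9]] = -144 ≠ 0, so this unfolding has rank ≥ 2; CP rank is at least every unfolding rank, so rank(T) ≥ 2. (Unfolding ranks only ever bound the CP rank from below — rank(T) can be strictly larger than all of them — so the matching upper bound has to come from an explicit 2-term decomposition.)
Upper bound — finding two terms. Write S_k = T[:,:,k] for the frontal slices: S₀ = [[-14, -6, 2], [-6, -14, -2]], S₁ = [[-3, 9, 3], [3, -9, -3]], S₂ = [[7, 3, -1], [3, 7, 1]].
If T = a₁ ⊗ b₁ ⊗ c₁ + a₂ ⊗ b₂ ⊗ c₂ then each S_k = c₁[k]·a₁b₁ᵀ + c₂[k]·a₂b₂ᵀ. S₀ and S₁ are linearly independent, so a₁b₁ᵀ and a₂b₂ᵀ must span the same plane of matrices: they are the rank-1 matrices of the form x·S₀ + y·S₁.
The 2×2 minor of x·S₀ + y·S₁ on rows {0,1}, columns {0,1} is 160·x² + 240·xy = 80·(2·x + 3·y)(x), vanishing at (x:y) = (3:-2) and (0:1).
M₁ = 3·S₀ − 2·S₁ = [[-36, -36, 0], [-24, -24, 0]] = (-12)·[3, 2][1, 1, 0]ᵀ and M₂ = S₁ = [[-3, 9, 3], [3, -9, -3]] = (-3)·[1, -1][1, -3, -1]ᵀ, so take a₁ = [3, 2], b₁ = [1, 1, 0], a₂ = [1, -1], b₂ = [1, -3, -1].
Each slice is an integer combination of E₁ = a₁b₁ᵀ and E₂ = a₂b₂ᵀ: S₀ = −4·E₁ − 2·E₂, S₁ = −3·E₂, S₂ = 2·E₁ + E₂; reading off coefficients, c₁ = [-4, 0, 2] and c₂ = [-2, -3, 1].
Hence T = [3, 2] ⊗ [1, 1, 0] ⊗ [-4, 0, 2] + [1, -1] ⊗ [1, -3, -1] ⊗ [-2, -3, 1], so rank(T) ≤ 2.
These bounds meet, so rank(T) = 2.
Check entry T[1,0,1] = 3: (2)·(1)·(0) + (-1)·(1)·(-3) = 3.

2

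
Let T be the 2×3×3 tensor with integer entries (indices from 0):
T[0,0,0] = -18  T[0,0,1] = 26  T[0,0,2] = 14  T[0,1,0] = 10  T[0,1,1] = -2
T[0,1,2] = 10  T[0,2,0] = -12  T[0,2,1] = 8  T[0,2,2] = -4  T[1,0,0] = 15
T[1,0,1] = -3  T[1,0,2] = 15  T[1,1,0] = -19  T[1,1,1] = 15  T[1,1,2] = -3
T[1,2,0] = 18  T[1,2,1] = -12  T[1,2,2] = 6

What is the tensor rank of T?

Lower bound: the mode-2 unfolding of T (rows indexed by j, columns by (i,k) = (0,0), (0,1), (0,2), (1,0), (1,1), (1,2)) is [[-18, 26, 14, 15, -3, 15], [10, -2, 10, -19, 15, -3], [-12, 8, -4, 18, -12, 6]].
There the 2×2 minor on rows j ∈ {0, 1}, columns (i,k) ∈ {(0,0), (0,1)} is det [[-18, 26], [10, -2]] = -224 ≠ 0, so this unfolding has rank ≥ 2; CP rank is at least every unfolding rank, so rank(T) ≥ 2. (This is only a lower bound: in general the CP rank may exceed every unfolding rank, so we still need to exhibit 2 rank-1 terms summing to T.)
Upper bound — finding two terms. Write S_k = T[:,:,k] for the frontal slices: S₀ = [[-18, 10, -12], [15, -19, 18]], S₁ = [[26, -2, 8], [-3, 15, -12]], S₂ = [[14, 10, -4], [15, -3, 6]].
If T = a₁ ⊗ b₁ ⊗ c₁ + a₂ ⊗ b₂ ⊗ c₂ then each S_k = c₁[k]·a₁b₁ᵀ + c₂[k]·a₂b₂ᵀ. S₀ and S₁ are linearly independent, so a₁b₁ᵀ and a₂b₂ᵀ must span the same plane of matrices: they are the rank-1 matrices of the form x·S₀ + y·S₁.
The 2×2 minor of x·S₀ + y·S₁ on rows {0,1}, columns {0,1} is 192·x² − 704·xy + 384·y² = 64·(x − 3·y)(3·x − 2·y), vanishing at (x:y) = (3:1) and (2:3).
M₁ = 3·S₀ + S₁ = [[-28, 28, -28], [42, -42, 42]] = (-14)·[2, -3][1, -1, 1]ᵀ and M₂ = 2·S₀ + 3·S₁ = [[42, 14, 0], [21, 7, 0]] = 7·[2, 1][3, 1, 0]ᵀ, so take a₁ = [2, -3], b₁ = [1, -1, 1], a₂ = [2, 1], b₂ = [3, 1, 0].
Each slice is an integer combination of E₁ = a₁b₁ᵀ and E₂ = a₂b₂ᵀ: S₀ = −6·E₁ − E₂, S₁ = 4·E₁ + 3·E₂, S₂ = −2·E₁ + 3·E₂; reading off coefficients, c₁ = [-6, 4, -2] and c₂ = [-1, 3, 3].
Hence T = [2, -3] ⊗ [1, -1, 1] ⊗ [-6, 4, -2] + [2, 1] ⊗ [3, 1, 0] ⊗ [-1, 3, 3], so rank(T) ≤ 2.
These bounds meet, so rank(T) = 2.

2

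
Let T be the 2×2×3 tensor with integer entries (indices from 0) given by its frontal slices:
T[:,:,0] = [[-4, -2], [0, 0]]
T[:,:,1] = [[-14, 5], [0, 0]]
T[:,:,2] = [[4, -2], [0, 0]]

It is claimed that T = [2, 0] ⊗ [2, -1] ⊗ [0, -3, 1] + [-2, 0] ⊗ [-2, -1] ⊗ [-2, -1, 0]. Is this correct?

Reconstruct entry (0,0,0) from the claimed factors: Σₗ aₗ[0]bₗ[0]cₗ[0] = (2)·(2)·(0) + (-2)·(-2)·(-2) = -8, but T[0,0,0] = -4. The claim is false.

No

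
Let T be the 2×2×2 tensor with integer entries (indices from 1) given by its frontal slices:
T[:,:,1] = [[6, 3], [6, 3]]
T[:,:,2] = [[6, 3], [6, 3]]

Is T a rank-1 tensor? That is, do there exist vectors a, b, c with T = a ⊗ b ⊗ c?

If T = a ⊗ b ⊗ c then every fibre of T is a multiple of the corresponding factor, so read the factors off the fibres through the nonzero entry T[1,1,1] = 6.
The mode-1 fibre T[:,1,1] = [6, 6] gives a = [1, 1] (primitive direction); the mode-2 fibre T[1,:,1] = [6, 3] gives b = [2, 1]; then c[k] = T[1,1,k] / (a[1]·b[1]) = [6, 6] / 2 = [3, 3].
Expanding [1, 1] ⊗ [2, 1] ⊗ [3, 3] reproduces all 8 entries of T, so T = [1, 1] ⊗ [2, 1] ⊗ [3, 3] and rank(T) ≤ 1.
Equivalently every frontal slice T[:,:,k] is c[k] times the rank-1 matrix [1, 1] ⊗ [2, 1]. So T has rank 1 (it is nonzero).

Yes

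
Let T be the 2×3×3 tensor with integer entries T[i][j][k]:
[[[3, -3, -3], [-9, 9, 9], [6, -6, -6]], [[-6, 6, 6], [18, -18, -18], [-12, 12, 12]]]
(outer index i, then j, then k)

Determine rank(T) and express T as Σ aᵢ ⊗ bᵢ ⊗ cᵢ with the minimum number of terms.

rank(T) = 1

Lower bound: T ≠ 0 (e.g. T[0,0,0] = 3), so rank(T) ≥ 1.
Upper bound: if T = a ⊗ b ⊗ c then every fibre of T is a multiple of the corresponding factor, so read the factors off the fibres through the nonzero entry T[0,0,0] = 3.
The mode-1 fibre T[:,0,0] = [3, -6] gives a = [1, -2] (primitive direction); the mode-2 fibre T[0,:,0] = [3, -9, 6] gives b = [1, -3, 2]; then c[k] = T[0,0,k] / (a[0]·b[0]) = [3, -3, -3] / 1 = [3, -3, -3].
Expanding [1, -2] ⊗ [1, -3, 2] ⊗ [3, -3, -3] reproduces all 18 entries of T, so T = [1, -2] ⊗ [1, -3, 2] ⊗ [3, -3, -3] and rank(T) ≤ 1.
These bounds meet, so rank(T) = 1.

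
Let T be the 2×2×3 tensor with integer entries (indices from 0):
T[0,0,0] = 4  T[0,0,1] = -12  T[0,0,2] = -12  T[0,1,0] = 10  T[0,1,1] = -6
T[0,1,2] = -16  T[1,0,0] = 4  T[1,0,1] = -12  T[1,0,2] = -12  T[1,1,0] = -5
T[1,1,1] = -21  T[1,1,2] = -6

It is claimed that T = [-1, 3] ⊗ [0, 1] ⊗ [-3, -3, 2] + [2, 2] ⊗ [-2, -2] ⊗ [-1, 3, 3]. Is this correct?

Reconstruct entry (0,1,0) from the claimed factors: Σₗ aₗ[0]bₗ[1]cₗ[0] = (-1)·(1)·(-3) + (2)·(-2)·(-1) = 7, but T[0,1,0] = 10. The claim is false.

No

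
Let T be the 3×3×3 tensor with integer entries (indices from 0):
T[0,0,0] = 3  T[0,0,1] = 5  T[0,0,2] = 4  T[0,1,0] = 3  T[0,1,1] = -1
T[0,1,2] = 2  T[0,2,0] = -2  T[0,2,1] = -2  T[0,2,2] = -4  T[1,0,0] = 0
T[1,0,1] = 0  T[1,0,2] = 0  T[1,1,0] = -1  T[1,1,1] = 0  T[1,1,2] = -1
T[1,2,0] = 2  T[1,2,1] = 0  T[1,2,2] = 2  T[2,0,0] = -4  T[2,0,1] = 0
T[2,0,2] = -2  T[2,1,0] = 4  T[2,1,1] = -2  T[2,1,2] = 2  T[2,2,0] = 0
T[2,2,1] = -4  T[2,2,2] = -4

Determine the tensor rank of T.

Lower bound: the mode-1 unfolding of T (rows indexed by i, columns by (j,k) = (0,0), (0,1), (0,2), (1,0), (1,1), (1,2), (2,0), (2,1), (2,2)) is [[3, 5, 4, 3, -1, 2, -2, -2, -4], [0, 0, 0, -1, 0, -1, 2, 0, 2], [-4, 0, -2, 4, -2, 2, 0, -4, -4]].
There the 3×3 minor on rows i ∈ {0, 1, 2}, columns (j,k) ∈ {(0,0), (0,1), (1,0)} is det [[3, 5, 3], [0, 0, -1], [-4, 0, 4]] = 20 ≠ 0, so this unfolding has rank ≥ 3; CP rank is at least every unfolding rank, so rank(T) ≥ 3. (This is only a lower bound: in general the CP rank may exceed every unfolding rank, so we still need to exhibit 3 rank-1 terms summing to T.)
Upper bound: T is a sum of 3 rank-1 terms, T = [1, 0, 2] ⊗ [1, -1, -2] ⊗ [-1, 1, 0] + [2, -1, 2] ⊗ [0, 1, -2] ⊗ [1, 0, 1] + [2, 0, -1] ⊗ [1, 0, 0] ⊗ [2, 2, 2] (written with every a and b primitive with positive leading entry and the scale carried by c; CP decompositions are not unique, and this one is verified by expanding entrywise), so rank(T) ≤ 3.
These bounds meet, so rank(T) = 3.

3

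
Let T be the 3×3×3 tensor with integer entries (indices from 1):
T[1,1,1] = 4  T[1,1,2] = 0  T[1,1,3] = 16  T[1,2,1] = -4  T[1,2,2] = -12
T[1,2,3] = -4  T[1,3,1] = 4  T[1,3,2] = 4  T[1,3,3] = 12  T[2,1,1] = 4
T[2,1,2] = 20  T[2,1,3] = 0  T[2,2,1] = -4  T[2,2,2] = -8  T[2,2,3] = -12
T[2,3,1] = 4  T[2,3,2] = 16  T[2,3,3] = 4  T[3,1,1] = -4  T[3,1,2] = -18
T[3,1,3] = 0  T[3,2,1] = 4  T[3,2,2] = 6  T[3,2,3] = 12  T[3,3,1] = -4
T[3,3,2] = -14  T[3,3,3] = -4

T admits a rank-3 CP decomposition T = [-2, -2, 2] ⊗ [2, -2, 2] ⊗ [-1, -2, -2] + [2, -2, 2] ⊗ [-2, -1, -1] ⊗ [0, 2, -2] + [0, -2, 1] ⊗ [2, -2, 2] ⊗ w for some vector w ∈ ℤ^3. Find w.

Subtract the known terms from T to get the rank-1 residual R = [0, -2, 1] ⊗ [2, -2, 2] ⊗ w, so R[i,j,k] = a[i]·b[j]·w[k]. Pick indices with nonzero a[2]·b[1] = (-2)·(2) = -4. Only the fibre through (2,1,·) is needed: R[2,1,:] = T[2,1,:] − Σₗ aₗ[2]bₗ[1]cₗ = [4, 20, 0] − (-2)·(2)·[-1, -2, -2] − (-2)·(-2)·[0, 2, -2] = [0, 4, 0]. Then w[k] = R[2,1,k] / -4 for each k, giving w = [0, 4, 0] / -4 = [0, -1, 0].

w = [0, -1, 0]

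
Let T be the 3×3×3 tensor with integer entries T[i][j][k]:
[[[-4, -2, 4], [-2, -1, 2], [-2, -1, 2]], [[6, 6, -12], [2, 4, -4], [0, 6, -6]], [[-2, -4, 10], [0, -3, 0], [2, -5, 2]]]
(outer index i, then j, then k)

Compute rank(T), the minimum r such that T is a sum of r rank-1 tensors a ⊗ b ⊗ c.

3

Lower bound: the mode-1 unfolding of T (rows indexed by i, columns by (j,k) = (0,0), (0,1), (0,2), (1,0), (1,1), (1,2), (2,0), (2,1), (2,2)) is [[-4, -2, 4, -2, -1, 2, -2, -1, 2], [6, 6, -12, 2, 4, -4, 0, 6, -6], [-2, -4, 10, 0, -3, 0, 2, -5, 2]].
There the 3×3 minor on rows i ∈ {0, 1, 2}, columns (j,k) ∈ {(0,0), (0,1), (0,2)} is det [[-4, -2, 4], [6, 6, -12], [-2, -4, 10]] = -24 ≠ 0, so this unfolding has rank ≥ 3; CP rank is at least every unfolding rank, so rank(T) ≥ 3. (This is only a lower bound: in general the CP rank may exceed every unfolding rank, so we still need to exhibit 3 rank-1 terms summing to T.)
Upper bound: T is a sum of 3 rank-1 terms, T = [0, 1, -2] ⊗ [1, -1, -1] ⊗ [0, 0, -2] + [0, 1, -1] ⊗ [1, 1, 2] ⊗ [-2, 2, -2] + [1, -2, 1] ⊗ [2, 1, 1] ⊗ [-2, -1, 2] (one valid choice — decompositions are not unique — normalised so each a, b is primitive with positive first nonzero entry; check it by expanding all entries), so rank(T) ≤ 3.
These bounds meet, so rank(T) = 3.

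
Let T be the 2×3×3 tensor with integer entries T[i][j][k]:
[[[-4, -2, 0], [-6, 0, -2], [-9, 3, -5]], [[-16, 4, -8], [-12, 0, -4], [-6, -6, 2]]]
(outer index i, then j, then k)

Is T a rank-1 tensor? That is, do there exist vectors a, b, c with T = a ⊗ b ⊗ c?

No

The mode-3 unfolding of T (rows indexed by k, columns by (i,j) = (0,0), (0,1), (0,2), (1,0), (1,1), (1,2)) is [[-4, -6, -9, -16, -12, -6], [-2, 0, 3, 4, 0, -6], [0, -2, -5, -8, -4, 2]].
There the 2×2 minor on rows k ∈ {0, 1}, columns (i,j) ∈ {(0,0), (0,1)} is det [[-4, -6], [-2, 0]] = -12 ≠ 0, so this unfolding has rank ≥ 2; CP rank is at least every unfolding rank, so rank(T) ≥ 2.
In particular rank(T) ≥ 2 > 1, so T is not rank-1.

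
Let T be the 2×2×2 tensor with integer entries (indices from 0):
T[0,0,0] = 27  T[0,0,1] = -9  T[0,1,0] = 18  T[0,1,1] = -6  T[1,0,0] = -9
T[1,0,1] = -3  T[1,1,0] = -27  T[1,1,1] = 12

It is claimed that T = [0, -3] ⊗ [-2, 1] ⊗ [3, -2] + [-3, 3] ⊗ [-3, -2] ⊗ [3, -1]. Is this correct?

Reconstruct entrywise from the claimed factors. For example, T[0,1,0] = 18 and Σₗ aₗ[0]bₗ[1]cₗ[0] = (0)·(1)·(3) + (-3)·(-2)·(3) = 18; checking all 8 entries, every one matches. The claim holds.

Yes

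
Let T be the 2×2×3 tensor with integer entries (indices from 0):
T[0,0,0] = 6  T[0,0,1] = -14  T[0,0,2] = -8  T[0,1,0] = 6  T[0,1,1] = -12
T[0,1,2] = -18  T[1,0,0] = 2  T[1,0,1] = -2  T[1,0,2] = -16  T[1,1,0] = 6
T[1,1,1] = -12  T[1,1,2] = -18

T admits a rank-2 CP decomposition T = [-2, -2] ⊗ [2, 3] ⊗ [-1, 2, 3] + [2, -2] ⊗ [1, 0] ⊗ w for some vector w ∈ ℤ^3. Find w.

w = [1, -3, 2]

Subtract the known terms from T to get the rank-1 residual R = [2, -2] ⊗ [1, 0] ⊗ w, so R[i,j,k] = a[i]·b[j]·w[k]. Pick indices with nonzero a[0]·b[0] = (2)·(1) = 2. Only the fibre through (0,0,·) is needed: R[0,0,:] = T[0,0,:] − Σₗ aₗ[0]bₗ[0]cₗ = [6, -14, -8] − (-2)·(2)·[-1, 2, 3] = [2, -6, 4]. Then w[k] = R[0,0,k] / 2 for each k, giving w = [2, -6, 4] / 2 = [1, -3, 2].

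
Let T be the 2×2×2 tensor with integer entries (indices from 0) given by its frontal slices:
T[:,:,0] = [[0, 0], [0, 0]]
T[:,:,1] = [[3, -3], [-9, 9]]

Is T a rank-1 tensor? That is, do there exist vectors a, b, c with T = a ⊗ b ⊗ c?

Yes

If T = a ⊗ b ⊗ c then every fibre of T is a multiple of the corresponding factor, so read the factors off the fibres through the nonzero entry T[0,0,1] = 3.
The mode-1 fibre T[:,0,1] = [3, -9] gives a = [1, -3] (primitive direction); the mode-2 fibre T[0,:,1] = [3, -3] gives b = [1, -1]; then c[k] = T[0,0,k] / (a[0]·b[0]) = [0, 3] / 1 = [0, 3].
Expanding [1, -3] ⊗ [1, -1] ⊗ [0, 3] reproduces all 8 entries of T, so T = [1, -3] ⊗ [1, -1] ⊗ [0, 3] and rank(T) ≤ 1.
Equivalently every frontal slice T[:,:,k] is c[k] times the rank-1 matrix [1, -3] ⊗ [1, -1]. So T has rank 1 (it is nonzero).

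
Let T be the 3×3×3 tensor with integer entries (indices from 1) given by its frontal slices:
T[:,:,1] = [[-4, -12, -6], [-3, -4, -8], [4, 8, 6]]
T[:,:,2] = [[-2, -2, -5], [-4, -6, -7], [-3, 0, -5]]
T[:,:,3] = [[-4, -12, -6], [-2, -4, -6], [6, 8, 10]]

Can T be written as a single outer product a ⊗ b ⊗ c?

No

The mode-1 unfolding of T (rows indexed by i, columns by (j,k) = (1,1), (1,2), (1,3), (2,1), (2,2), (2,3), (3,1), (3,2), (3,3)) is [[-4, -2, -4, -12, -2, -12, -6, -5, -6], [-3, -4, -2, -4, -6, -4, -8, -7, -6], [4, -3, 6, 8, 0, 8, 6, -5, 10]].
There the 3×3 minor on rows i ∈ {1, 2, 3}, columns (j,k) ∈ {(1,1), (1,2), (2,1)} is det [[-4, -2, -12], [-3, -4, -4], [4, -3, 8]] = -140 ≠ 0, so this unfolding has rank ≥ 3; CP rank is at least every unfolding rank, so rank(T) ≥ 3.
In particular rank(T) ≥ 3 > 1, so T is not rank-1.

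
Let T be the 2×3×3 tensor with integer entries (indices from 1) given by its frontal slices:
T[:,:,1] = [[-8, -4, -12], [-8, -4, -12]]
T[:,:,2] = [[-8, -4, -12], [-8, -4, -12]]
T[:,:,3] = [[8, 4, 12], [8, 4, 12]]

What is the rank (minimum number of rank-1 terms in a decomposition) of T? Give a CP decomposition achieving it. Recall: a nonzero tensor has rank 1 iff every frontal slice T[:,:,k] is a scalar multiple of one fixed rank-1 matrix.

rank(T) = 1

Lower bound: T ≠ 0 (e.g. T[1,1,1] = -8), so rank(T) ≥ 1.
Upper bound: if T = a ⊗ b ⊗ c then every fibre of T is a multiple of the corresponding factor, so read the factors off the fibres through the nonzero entry T[1,1,1] = -8.
The mode-1 fibre T[:,1,1] = [-8, -8] gives a = [1, 1] (primitive direction); the mode-2 fibre T[1,:,1] = [-8, -4, -12] gives b = [2, 1, 3]; then c[k] = T[1,1,k] / (a[1]·b[1]) = [-8, -8, 8] / 2 = [-4, -4, 4].
Expanding [1, 1] ⊗ [2, 1, 3] ⊗ [-4, -4, 4] reproduces all 18 entries of T, so T = [1, 1] ⊗ [2, 1, 3] ⊗ [-4, -4, 4] and rank(T) ≤ 1.
These bounds meet, so rank(T) = 1.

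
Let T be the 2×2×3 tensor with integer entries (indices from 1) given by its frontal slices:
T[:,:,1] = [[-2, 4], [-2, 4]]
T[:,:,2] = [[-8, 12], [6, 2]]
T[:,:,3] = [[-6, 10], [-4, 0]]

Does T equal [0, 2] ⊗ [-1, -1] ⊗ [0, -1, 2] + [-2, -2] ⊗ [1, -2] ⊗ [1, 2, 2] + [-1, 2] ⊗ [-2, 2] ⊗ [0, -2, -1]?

Yes

Reconstruct entrywise from the claimed factors. For example, T[1,1,2] = -8 and Σₗ aₗ[1]bₗ[1]cₗ[2] = (0)·(-1)·(-1) + (-2)·(1)·(2) + (-1)·(-2)·(-2) = -8; checking all 12 entries, every one matches. The claim holds.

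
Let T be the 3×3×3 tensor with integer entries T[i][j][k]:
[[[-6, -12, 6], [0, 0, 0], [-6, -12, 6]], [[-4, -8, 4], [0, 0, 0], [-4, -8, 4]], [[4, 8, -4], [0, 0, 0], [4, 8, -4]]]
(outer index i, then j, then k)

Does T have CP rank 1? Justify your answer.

If T = a (x) b (x) c then every fibre of T is a multiple of the corresponding factor, so read the factors off the fibres through the nonzero entry T[0,0,0] = -6.
The mode-1 fibre T[:,0,0] = [-6, -4, 4] gives a = [3, 2, -2] (primitive direction); the mode-2 fibre T[0,:,0] = [-6, 0, -6] gives b = [1, 0, 1]; then c[k] = T[0,0,k] / (a[0]·b[0]) = [-6, -12, 6] / 3 = [-2, -4, 2].
Expanding [3, 2, -2] (x) [1, 0, 1] (x) [-2, -4, 2] reproduces all 27 entries of T, so T = [3, 2, -2] (x) [1, 0, 1] (x) [-2, -4, 2] and rank(T) ≤ 1.
Equivalently every frontal slice T[:,:,k] is c[k] times the rank-1 matrix [3, 2, -2] (x) [1, 0, 1]. So T has rank 1 (it is nonzero).

Yes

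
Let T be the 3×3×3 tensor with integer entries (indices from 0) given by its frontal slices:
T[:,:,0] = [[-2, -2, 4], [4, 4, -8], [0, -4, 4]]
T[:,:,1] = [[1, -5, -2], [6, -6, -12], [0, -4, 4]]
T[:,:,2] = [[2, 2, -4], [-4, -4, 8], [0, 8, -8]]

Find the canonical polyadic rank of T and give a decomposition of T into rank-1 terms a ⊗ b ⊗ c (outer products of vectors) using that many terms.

Lower bound: the mode-2 unfolding of T (rows indexed by j, columns by (i,k) = (0,0), (0,1), (0,2), (1,0), (1,1), (1,2), (2,0), (2,1), (2,2)) is [[-2, 1, 2, 4, 6, -4, 0, 0, 0], [-2, -5, 2, 4, -6, -4, -4, -4, 8], [4, -2, -4, -8, -12, 8, 4, 4, -8]].
There the 3×3 minor on rows j ∈ {0, 1, 2}, columns (i,k) ∈ {(0,0), (0,1), (2,0)} is det [[-2, 1, 0], [-2, -5, -4], [4, -2, 4]] = 48 ≠ 0, so this unfolding has rank ≥ 3; CP rank is at least every unfolding rank, so rank(T) ≥ 3. (Unfolding ranks only ever bound the CP rank from below — rank(T) can be strictly larger than all of them — so the matching upper bound has to come from an explicit 3-term decomposition.)
Upper bound: T is a sum of 3 rank-1 terms, T = [0, 0, 1] ⊗ [0, 1, -1] ⊗ [-4, -4, 8] + [1, -2, 0] ⊗ [1, 1, -2] ⊗ [-2, -1, 2] + [1, 2, 0] ⊗ [1, -2, -2] ⊗ [0, 2, 0] (written with every a and b primitive with positive leading entry and the scale carried by c; CP decompositions are not unique, and this one is verified by expanding entrywise), so rank(T) ≤ 3.
These bounds meet, so rank(T) = 3.

rank(T) = 3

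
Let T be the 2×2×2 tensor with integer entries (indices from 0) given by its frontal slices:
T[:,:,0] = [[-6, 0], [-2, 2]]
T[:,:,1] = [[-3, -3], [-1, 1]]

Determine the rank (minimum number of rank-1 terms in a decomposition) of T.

Lower bound: the mode-2 unfolding of T (rows indexed by j, columns by (i,k) = (0,0), (0,1), (1,0), (1,1)) is [[-6, -3, -2, -1], [0, -3, 2, 1]].
There the 2×2 minor on rows j ∈ {0, 1}, columns (i,k) ∈ {(0,0), (0,1)} is det [[-6, -3], [0, -3]] = 18 ≠ 0, so this unfolding has rank ≥ 2; CP rank is at least every unfolding rank, so rank(T) ≥ 2. (Unfolding ranks only ever bound the CP rank from below — rank(T) can be strictly larger than all of them — so the matching upper bound has to come from an explicit 2-term decomposition.)
Upper bound — finding two terms. Write S_k = T[:,:,k] for the frontal slices: S₀ = [[-6, 0], [-2, 2]], S₁ = [[-3, -3], [-1, 1]].
If T = a₁ (x) b₁ (x) c₁ + a₂ (x) b₂ (x) c₂ then each S_k = c₁[k]·a₁b₁ᵀ + c₂[k]·a₂b₂ᵀ. S₀ and S₁ are linearly independent, so a₁b₁ᵀ and a₂b₂ᵀ must span the same plane of matrices: they are the rank-1 matrices of the form x·S₀ + y·S₁.
det(x·S₀ + y·S₁) is −12·x² − 18·xy − 6·y² = (-6)·(x + y)(2·x + y), vanishing at (x:y) = (1:-1) and (1:-2).
M₁ = S₀ − S₁ = [[-3, 3], [-1, 1]] = −[3, 1][1, -1]ᵀ and M₂ = S₀ − 2·S₁ = [[0, 6], [0, 0]] = 6·[1, 0][0, 1]ᵀ, so take a₁ = [3, 1], b₁ = [1, -1], a₂ = [1, 0], b₂ = [0, 1].
Each slice is an integer combination of E₁ = a₁b₁ᵀ and E₂ = a₂b₂ᵀ: S₀ = −2·E₁ − 6·E₂, S₁ = −E₁ − 6·E₂; reading off coefficients, c₁ = [-2, -1] and c₂ = [-6, -6].
Hence T = [3, 1] (x) [1, -1] (x) [-2, -1] + [1, 0] (x) [0, 1] (x) [-6, -6], so rank(T) ≤ 2.
These bounds meet, so rank(T) = 2.

2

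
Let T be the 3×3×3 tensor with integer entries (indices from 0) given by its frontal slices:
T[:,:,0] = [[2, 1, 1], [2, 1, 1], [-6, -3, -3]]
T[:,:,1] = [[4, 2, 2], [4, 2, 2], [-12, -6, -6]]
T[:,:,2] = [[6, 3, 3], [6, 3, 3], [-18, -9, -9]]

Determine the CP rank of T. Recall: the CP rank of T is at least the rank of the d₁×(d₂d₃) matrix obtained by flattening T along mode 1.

Lower bound: T ≠ 0 (e.g. T[0,0,0] = 2), so rank(T) ≥ 1.
Upper bound: the mode-1 fibre T[:,0,0] = [2, 2, -6] gives a = [1, 1, -3] (primitive direction); the mode-2 fibre T[0,:,0] = [2, 1, 1] gives b = [2, 1, 1]; then c[k] = T[0,0,k] / (a[0]·b[0]) = [2, 4, 6] / 2 = [1, 2, 3].
Expanding [1, 1, -3] ⊗ [2, 1, 1] ⊗ [1, 2, 3] reproduces all 27 entries of T, so T = [1, 1, -3] ⊗ [2, 1, 1] ⊗ [1, 2, 3] and rank(T) ≤ 1.
These bounds meet, so rank(T) = 1.

1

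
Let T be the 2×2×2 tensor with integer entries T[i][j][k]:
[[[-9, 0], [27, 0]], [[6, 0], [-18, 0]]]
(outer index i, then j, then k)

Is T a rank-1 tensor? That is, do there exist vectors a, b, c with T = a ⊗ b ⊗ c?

Yes

If T = a ⊗ b ⊗ c then every fibre of T is a multiple of the corresponding factor, so read the factors off the fibres through the nonzero entry T[0,0,0] = -9.
The mode-1 fibre T[:,0,0] = [-9, 6] gives a = [3, -2] (primitive direction); the mode-2 fibre T[0,:,0] = [-9, 27] gives b = [1, -3]; then c[k] = T[0,0,k] / (a[0]·b[0]) = [-9, 0] / 3 = [-3, 0].
Expanding [3, -2] ⊗ [1, -3] ⊗ [-3, 0] reproduces all 8 entries of T, so T = [3, -2] ⊗ [1, -3] ⊗ [-3, 0] and rank(T) ≤ 1.
Equivalently every frontal slice T[:,:,k] is c[k] times the rank-1 matrix [3, -2] ⊗ [1, -3]. So T has rank 1 (it is nonzero).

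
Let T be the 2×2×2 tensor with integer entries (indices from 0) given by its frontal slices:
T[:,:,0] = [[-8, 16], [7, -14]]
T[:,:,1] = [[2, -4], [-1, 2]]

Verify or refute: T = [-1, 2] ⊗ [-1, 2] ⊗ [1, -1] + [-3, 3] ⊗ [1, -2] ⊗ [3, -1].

Reconstruct entrywise from the claimed factors. For example, T[0,1,0] = 16 and Σₗ aₗ[0]bₗ[1]cₗ[0] = (-1)·(2)·(1) + (-3)·(-2)·(3) = 16; checking all 8 entries, every one matches. The claim holds.

Yes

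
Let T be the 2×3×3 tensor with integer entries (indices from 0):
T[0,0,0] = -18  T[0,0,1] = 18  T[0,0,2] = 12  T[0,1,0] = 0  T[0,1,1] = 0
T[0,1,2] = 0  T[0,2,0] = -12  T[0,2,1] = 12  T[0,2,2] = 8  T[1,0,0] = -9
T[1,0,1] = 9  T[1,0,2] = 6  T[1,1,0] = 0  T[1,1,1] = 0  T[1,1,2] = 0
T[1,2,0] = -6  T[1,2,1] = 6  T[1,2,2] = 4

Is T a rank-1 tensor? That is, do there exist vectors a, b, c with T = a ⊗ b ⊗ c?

The mode-1 fibre T[:,0,0] = [-18, -9] gives a = (2, 1) (primitive direction); the mode-2 fibre T[0,:,0] = [-18, 0, -12] gives b = (3, 0, 2); then c[k] = T[0,0,k] / (a[0]·b[0]) = [-18, 18, 12] / 6 = (-3, 3, 2).
Expanding (2, 1) ⊗ (3, 0, 2) ⊗ (-3, 3, 2) reproduces all 18 entries of T, so T = (2, 1) ⊗ (3, 0, 2) ⊗ (-3, 3, 2) and rank(T) ≤ 1.
Equivalently every frontal slice T[:,:,k] is c[k] times the rank-1 matrix (2, 1) ⊗ (3, 0, 2). So T has rank 1 (it is nonzero).

Yes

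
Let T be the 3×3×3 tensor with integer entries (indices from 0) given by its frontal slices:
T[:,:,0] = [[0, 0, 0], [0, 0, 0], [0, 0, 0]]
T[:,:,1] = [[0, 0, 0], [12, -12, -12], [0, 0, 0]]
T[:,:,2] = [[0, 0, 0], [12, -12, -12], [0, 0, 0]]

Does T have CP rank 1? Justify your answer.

Yes

If T = a ⊗ b ⊗ c then every fibre of T is a multiple of the corresponding factor, so read the factors off the fibres through the nonzero entry T[1,0,1] = 12.
The mode-1 fibre T[:,0,1] = [0, 12, 0] gives a = [0, 1, 0] (primitive direction); the mode-2 fibre T[1,:,1] = [12, -12, -12] gives b = [1, -1, -1]; then c[k] = T[1,0,k] / (a[1]·b[0]) = [0, 12, 12] / 1 = [0, 12, 12].
Expanding [0, 1, 0] ⊗ [1, -1, -1] ⊗ [0, 12, 12] reproduces all 27 entries of T, so T = [0, 1, 0] ⊗ [1, -1, -1] ⊗ [0, 12, 12] and rank(T) ≤ 1.
Equivalently every frontal slice T[:,:,k] is c[k] times the rank-1 matrix [0, 1, 0] ⊗ [1, -1, -1]. So T has rank 1 (it is nonzero).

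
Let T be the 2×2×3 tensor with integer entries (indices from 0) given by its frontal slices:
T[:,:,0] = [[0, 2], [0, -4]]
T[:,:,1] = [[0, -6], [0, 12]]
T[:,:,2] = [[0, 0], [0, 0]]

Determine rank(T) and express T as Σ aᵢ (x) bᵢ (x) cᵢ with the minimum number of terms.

Lower bound: T ≠ 0 (e.g. T[0,1,0] = 2), so rank(T) ≥ 1.
Upper bound: the mode-1 fibre T[:,1,0] = [2, -4] gives a = [1, -2] (primitive direction); the mode-2 fibre T[0,:,0] = [0, 2] gives b = [0, 1]; then c[k] = T[0,1,k] / (a[0]·b[1]) = [2, -6, 0] / 1 = [2, -6, 0].
Expanding [1, -2] (x) [0, 1] (x) [2, -6, 0] reproduces all 12 entries of T, so T = [1, -2] (x) [0, 1] (x) [2, -6, 0] and rank(T) ≤ 1.
These bounds meet, so rank(T) = 1.

rank(T) = 1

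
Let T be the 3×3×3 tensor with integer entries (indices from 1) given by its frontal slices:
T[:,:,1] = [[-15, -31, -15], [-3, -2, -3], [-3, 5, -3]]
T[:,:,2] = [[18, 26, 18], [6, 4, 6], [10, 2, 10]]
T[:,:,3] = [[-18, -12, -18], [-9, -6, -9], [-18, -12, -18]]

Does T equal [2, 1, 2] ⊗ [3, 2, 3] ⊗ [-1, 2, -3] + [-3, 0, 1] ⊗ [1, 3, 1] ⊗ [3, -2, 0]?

Yes

Reconstruct entrywise from the claimed factors. For example, T[1,2,1] = -31 and Σₗ aₗ[1]bₗ[2]cₗ[1] = (2)·(2)·(-1) + (-3)·(3)·(3) = -31; checking all 27 entries, every one matches. The claim holds.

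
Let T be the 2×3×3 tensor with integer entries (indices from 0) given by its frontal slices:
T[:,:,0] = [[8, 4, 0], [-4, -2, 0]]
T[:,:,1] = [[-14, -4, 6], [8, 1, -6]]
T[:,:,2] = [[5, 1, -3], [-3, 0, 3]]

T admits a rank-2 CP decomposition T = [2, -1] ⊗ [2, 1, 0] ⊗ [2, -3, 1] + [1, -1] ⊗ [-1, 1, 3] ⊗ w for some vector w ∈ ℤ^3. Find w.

w = [0, 2, -1]

Subtract the known terms from T to get the rank-1 residual R = [1, -1] ⊗ [-1, 1, 3] ⊗ w, so R[i,j,k] = a[i]·b[j]·w[k]. Pick indices with nonzero a[0]·b[0] = (1)·(-1) = -1. Only the fibre through (0,0,·) is needed: R[0,0,:] = T[0,0,:] − Σₗ aₗ[0]bₗ[0]cₗ = [8, -14, 5] − (2)·(2)·[2, -3, 1] = [0, -2, 1]. Then w[k] = R[0,0,k] / -1 for each k, giving w = [0, -2, 1] / -1 = [0, 2, -1].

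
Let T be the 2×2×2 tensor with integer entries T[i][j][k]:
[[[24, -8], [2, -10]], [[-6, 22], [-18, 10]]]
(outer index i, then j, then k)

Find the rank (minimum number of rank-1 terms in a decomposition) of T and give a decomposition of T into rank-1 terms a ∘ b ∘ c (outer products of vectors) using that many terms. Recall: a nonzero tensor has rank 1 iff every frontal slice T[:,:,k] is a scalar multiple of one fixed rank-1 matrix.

Lower bound: the mode-3 unfolding of T (rows indexed by k, columns by (i,j) = (0,0), (0,1), (1,0), (1,1)) is [[24, 2, -6, -18], [-8, -10, 22, 10]].
There the 2×2 minor on rows k ∈ {0, 1}, columns (i,j) ∈ {(0,0), (0,1)} is det [[24, 2], [-8, -10]] = -224 ≠ 0, so this unfolding has rank ≥ 2; CP rank is at least every unfolding rank, so rank(T) ≥ 2. (Flattening ranks never certify an upper bound on CP rank; for that we must actually write T with 2 rank-1 terms.)
Upper bound — finding two terms. Write S_k = T[:,:,k] for the frontal slices: S₀ = [[24, 2], [-6, -18]], S₁ = [[-8, -10], [22, 10]].
If T = a₁ ∘ b₁ ∘ c₁ + a₂ ∘ b₂ ∘ c₂ then each S_k = c₁[k]·a₁b₁ᵀ + c₂[k]·a₂b₂ᵀ. S₀ and S₁ are linearly independent, so a₁b₁ᵀ and a₂b₂ᵀ must span the same plane of matrices: they are the rank-1 matrices of the form x·S₀ + y·S₁.
det(x·S₀ + y·S₁) is −420·x² + 280·xy + 140·y² = (-140)·(x − y)(3·x + y), vanishing at (x:y) = (1:1) and (1:-3).
M₁ = S₀ + S₁ = [[16, -8], [16, -8]] = 8·[1, 1][2, -1]ᵀ and M₂ = S₀ − 3·S₁ = [[48, 32], [-72, -48]] = 8·[2, -3][3, 2]ᵀ, so take a₁ = [1, 1], b₁ = [2, -1], a₂ = [2, -3], b₂ = [3, 2].
Each slice is an integer combination of E₁ = a₁b₁ᵀ and E₂ = a₂b₂ᵀ: S₀ = 6·E₁ + 2·E₂, S₁ = 2·E₁ − 2·E₂; reading off coefficients, c₁ = [6, 2] and c₂ = [2, -2].
Hence T = [1, 1] ∘ [2, -1] ∘ [6, 2] + [2, -3] ∘ [3, 2] ∘ [2, -2], so rank(T) ≤ 2.
These bounds meet, so rank(T) = 2.

rank(T) = 2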